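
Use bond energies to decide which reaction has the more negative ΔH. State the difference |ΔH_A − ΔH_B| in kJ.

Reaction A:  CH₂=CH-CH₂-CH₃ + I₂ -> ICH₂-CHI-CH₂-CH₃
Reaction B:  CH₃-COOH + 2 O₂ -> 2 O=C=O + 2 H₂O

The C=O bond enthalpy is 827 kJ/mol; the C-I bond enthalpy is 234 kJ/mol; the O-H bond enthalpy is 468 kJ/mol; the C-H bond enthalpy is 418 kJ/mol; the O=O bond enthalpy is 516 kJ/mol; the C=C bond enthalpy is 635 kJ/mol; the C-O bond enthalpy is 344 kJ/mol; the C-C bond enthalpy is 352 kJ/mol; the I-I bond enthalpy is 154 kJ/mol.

Reaction B, by 872 kJ

Reaction A:
  Bonds broken (reactants):
    C-C: 2 × 352 = 704
    C-H: 8 × 418 = 3344
    C=C: 1 × 635 = 635
    I-I: 1 × 154 = 154
    Σ(broken) = 4837 kJ
  Bonds formed (products):
    C-C: 3 × 352 = 1056
    C-H: 8 × 418 = 3344
    C-I: 2 × 234 = 468
    Σ(formed) = 4868 kJ
  ΔH_A = 4837 − 4868 = −31 kJ
Reaction B:
  Bonds broken (reactants):
    C-C: 1 × 352 = 352
    C-H: 3 × 418 = 1254
    C-O: 1 × 344 = 344
    C=O: 1 × 827 = 827
    O-H: 1 × 468 = 468
    O=O: 2 × 516 = 1032
    Σ(broken) = 4277 kJ
  Bonds formed (products):
    C=O: 4 × 827 = 3308
    O-H: 4 × 468 = 1872
    Σ(formed) = 5180 kJ
  ΔH_B = 4277 − 5180 = −903 kJ
ΔH_A − ΔH_B = +872 kJ, so reaction B has the more negative ΔH; |ΔH_A − ΔH_B| = 872 kJ.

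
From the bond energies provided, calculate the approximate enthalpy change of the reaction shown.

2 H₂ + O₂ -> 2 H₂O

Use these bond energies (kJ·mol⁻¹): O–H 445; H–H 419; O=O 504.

Bonds broken (reactants):
  H–H: 2 × 419 = 838
  O=O: 1 × 504 = 504
  Σ(broken) = 1342 kJ
Bonds formed (products):
  O–H: 4 × 445 = 1780
  Σ(formed) = 1780 kJ
ΔH = Σ(broken) − Σ(formed) = 1342 − 1780 = −438 kJ

ΔH ≈ −438 kJ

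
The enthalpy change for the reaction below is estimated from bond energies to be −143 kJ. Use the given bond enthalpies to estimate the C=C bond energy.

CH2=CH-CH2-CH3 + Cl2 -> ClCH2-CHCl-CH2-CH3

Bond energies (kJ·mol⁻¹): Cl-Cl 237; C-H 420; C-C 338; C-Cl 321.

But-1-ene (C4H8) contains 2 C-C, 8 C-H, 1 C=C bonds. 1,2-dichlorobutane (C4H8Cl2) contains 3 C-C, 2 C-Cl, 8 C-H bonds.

Let D be the C=C bond energy.
Σ(broken) = 2×338 + 8×420 + 1×D + 1×237 = 4273 + D
Σ(formed) = 3×338 + 2×321 + 8×420 = 5016
ΔH = Σ(broken) − Σ(formed) = (4273 + D) − (5016) = −743 + D
Setting this equal to −143 kJ gives D = 600 kJ/mol.

D(C=C) ≈ 600 kJ/mol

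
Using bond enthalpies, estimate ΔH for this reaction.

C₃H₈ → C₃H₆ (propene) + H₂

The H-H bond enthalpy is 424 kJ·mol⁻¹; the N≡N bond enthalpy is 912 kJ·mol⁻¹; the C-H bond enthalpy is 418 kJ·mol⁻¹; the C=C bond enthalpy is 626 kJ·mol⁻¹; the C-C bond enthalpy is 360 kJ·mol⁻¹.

Bonds broken (reactants):
  C-C: 2 × 360 = 720
  C-H: 8 × 418 = 3344
  Σ(broken) = 4064 kJ
Bonds formed (products):
  C-C: 1 × 360 = 360
  C-H: 6 × 418 = 2508
  C=C: 1 × 626 = 626
  H-H: 1 × 424 = 424
  Σ(formed) = 3918 kJ
ΔH = Σ(broken) − Σ(formed) = 4064 − 3918 = +146 kJ

ΔH ≈ +146 kJ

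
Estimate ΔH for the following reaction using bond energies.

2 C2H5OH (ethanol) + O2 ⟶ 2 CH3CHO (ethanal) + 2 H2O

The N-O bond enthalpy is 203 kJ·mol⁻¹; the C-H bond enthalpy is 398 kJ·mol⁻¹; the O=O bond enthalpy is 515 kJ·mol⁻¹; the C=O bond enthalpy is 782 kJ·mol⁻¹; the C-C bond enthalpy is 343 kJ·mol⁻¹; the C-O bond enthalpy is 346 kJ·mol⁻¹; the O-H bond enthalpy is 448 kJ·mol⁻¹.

Bonds broken (reactants):
  C-C: 2 × 343 = 686
  C-H: 10 × 398 = 3980
  C-O: 2 × 346 = 692
  O-H: 2 × 448 = 896
  O=O: 1 × 515 = 515
  Σ(broken) = 6769 kJ
Bonds formed (products):
  C-C: 2 × 343 = 686
  C-H: 8 × 398 = 3184
  C=O: 2 × 782 = 1564
  O-H: 4 × 448 = 1792
  Σ(formed) = 7226 kJ
ΔH = Σ(broken) − Σ(formed) = 6769 − 7226 = −457 kJ

ΔH ≈ −457 kJ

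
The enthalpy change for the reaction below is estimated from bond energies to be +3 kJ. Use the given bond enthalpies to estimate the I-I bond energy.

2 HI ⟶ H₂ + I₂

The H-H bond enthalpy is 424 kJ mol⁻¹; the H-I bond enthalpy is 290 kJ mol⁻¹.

D(I-I) ≈ 153 kJ/mol

Let D be the I-I bond energy.
Σ(broken) = 2×290 = 580
Σ(formed) = 1×424 + 1×D = 424 + D
ΔH = Σ(broken) − Σ(formed) = (580) − (424 + D) = +156 − D
Setting this equal to +3 kJ gives D = 153 kJ/mol.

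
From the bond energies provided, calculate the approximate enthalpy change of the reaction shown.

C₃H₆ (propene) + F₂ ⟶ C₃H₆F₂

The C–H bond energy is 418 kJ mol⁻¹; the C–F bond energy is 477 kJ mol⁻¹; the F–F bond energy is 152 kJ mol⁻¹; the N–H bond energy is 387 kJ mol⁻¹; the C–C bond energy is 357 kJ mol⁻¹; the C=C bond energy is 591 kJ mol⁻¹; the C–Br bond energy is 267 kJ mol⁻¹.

ΔH ≈ −568 kJ

Bonds broken (reactants):
  C–C: 1 × 357 = 357
  C–H: 6 × 418 = 2508
  C=C: 1 × 591 = 591
  F–F: 1 × 152 = 152
  Σ(broken) = 3608 kJ
Bonds formed (products):
  C–C: 2 × 357 = 714
  C–F: 2 × 477 = 954
  C–H: 6 × 418 = 2508
  Σ(formed) = 4176 kJ
ΔH = Σ(broken) − Σ(formed) = 3608 − 4176 = −568 kJ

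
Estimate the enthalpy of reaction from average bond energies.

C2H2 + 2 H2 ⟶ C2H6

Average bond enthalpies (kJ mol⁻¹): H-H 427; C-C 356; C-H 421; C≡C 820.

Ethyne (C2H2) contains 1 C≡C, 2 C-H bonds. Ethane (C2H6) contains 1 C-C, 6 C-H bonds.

Bonds broken (reactants):
  C≡C: 1 × 820 = 820
  C-H: 2 × 421 = 842
  H-H: 2 × 427 = 854
  Σ(broken) = 2516 kJ
Bonds formed (products):
  C-C: 1 × 356 = 356
  C-H: 6 × 421 = 2526
  Σ(formed) = 2882 kJ
ΔH = Σ(broken) − Σ(formed) = 2516 − 2882 = −366 kJ

ΔH ≈ −366 kJ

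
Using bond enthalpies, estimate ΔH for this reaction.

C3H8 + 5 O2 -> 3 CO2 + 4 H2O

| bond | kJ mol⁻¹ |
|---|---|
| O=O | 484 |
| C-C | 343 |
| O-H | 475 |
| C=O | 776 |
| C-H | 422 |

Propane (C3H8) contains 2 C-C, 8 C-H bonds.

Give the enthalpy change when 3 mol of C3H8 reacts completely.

ΔH = −5922 kJ

Bonds broken (reactants):
  C-C: 2 × 343 = 686
  C-H: 8 × 422 = 3376
  O=O: 5 × 484 = 2420
  Σ(broken) = 6482 kJ
Bonds formed (products):
  C=O: 6 × 776 = 4656
  O-H: 8 × 475 = 3800
  Σ(formed) = 8456 kJ
ΔH = Σ(broken) − Σ(formed) = 6482 − 8456 = −1974 kJ
For 3× the reaction as written: 3 × (−1974) = −5922 kJ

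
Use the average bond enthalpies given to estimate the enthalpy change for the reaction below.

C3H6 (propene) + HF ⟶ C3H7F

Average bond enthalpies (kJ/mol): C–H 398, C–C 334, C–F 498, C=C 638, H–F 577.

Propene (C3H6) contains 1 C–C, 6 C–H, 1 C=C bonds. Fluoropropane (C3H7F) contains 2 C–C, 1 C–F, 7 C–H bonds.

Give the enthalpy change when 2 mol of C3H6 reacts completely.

Bonds broken (reactants):
  C–C: 1 × 334 = 334
  C–H: 6 × 398 = 2388
  C=C: 1 × 638 = 638
  H–F: 1 × 577 = 577
  Σ(broken) = 3937 kJ
Bonds formed (products):
  C–C: 2 × 334 = 668
  C–F: 1 × 498 = 498
  C–H: 7 × 398 = 2786
  Σ(formed) = 3952 kJ
ΔH = Σ(broken) − Σ(formed) = 3937 − 3952 = −15 kJ
For 2× the reaction as written: 2 × (−15) = −30 kJ

ΔH = −30 kJ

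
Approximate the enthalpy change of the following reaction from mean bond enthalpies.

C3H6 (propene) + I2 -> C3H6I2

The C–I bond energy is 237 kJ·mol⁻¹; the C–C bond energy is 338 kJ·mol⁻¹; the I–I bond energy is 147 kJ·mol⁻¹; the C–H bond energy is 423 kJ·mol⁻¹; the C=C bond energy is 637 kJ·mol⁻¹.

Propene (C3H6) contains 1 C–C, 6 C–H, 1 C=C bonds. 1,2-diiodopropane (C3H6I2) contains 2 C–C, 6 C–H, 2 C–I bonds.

Bonds broken (reactants):
  C–C: 1 × 338 = 338
  C–H: 6 × 423 = 2538
  C=C: 1 × 637 = 637
  I–I: 1 × 147 = 147
  Σ(broken) = 3660 kJ
Bonds formed (products):
  C–C: 2 × 338 = 676
  C–H: 6 × 423 = 2538
  C–I: 2 × 237 = 474
  Σ(formed) = 3688 kJ
ΔH = Σ(broken) − Σ(formed) = 3660 − 3688 = −28 kJ

ΔH ≈ −28 kJ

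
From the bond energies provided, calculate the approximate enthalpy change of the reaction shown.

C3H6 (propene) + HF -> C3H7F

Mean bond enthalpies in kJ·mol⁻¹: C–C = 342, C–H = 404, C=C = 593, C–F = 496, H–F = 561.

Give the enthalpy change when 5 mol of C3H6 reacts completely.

ΔH = −440 kJ

Bonds broken (reactants):
  C–C: 1 × 342 = 342
  C–H: 6 × 404 = 2424
  C=C: 1 × 593 = 593
  H–F: 1 × 561 = 561
  Σ(broken) = 3920 kJ
Bonds formed (products):
  C–C: 2 × 342 = 684
  C–F: 1 × 496 = 496
  C–H: 7 × 404 = 2828
  Σ(formed) = 4008 kJ
ΔH = Σ(broken) − Σ(formed) = 3920 − 4008 = −88 kJ
For 5× the reaction as written: 5 × (−88) = −440 kJ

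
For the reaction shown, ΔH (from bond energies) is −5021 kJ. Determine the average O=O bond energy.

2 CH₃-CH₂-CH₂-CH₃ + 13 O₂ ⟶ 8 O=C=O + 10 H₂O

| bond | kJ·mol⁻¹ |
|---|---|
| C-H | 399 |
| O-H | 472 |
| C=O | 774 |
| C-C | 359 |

Let D be the O=O bond energy.
Σ(broken) = 6×359 + 20×399 + 13×D = 10134 + 13D
Σ(formed) = 16×774 + 20×472 = 21824
ΔH = Σ(broken) − Σ(formed) = (10134 + 13D) − (21824) = −11690 + 13D
Setting this equal to −5021 kJ gives 13D = 6669, so D = 513 kJ/mol.

D(O=O) ≈ 513 kJ/mol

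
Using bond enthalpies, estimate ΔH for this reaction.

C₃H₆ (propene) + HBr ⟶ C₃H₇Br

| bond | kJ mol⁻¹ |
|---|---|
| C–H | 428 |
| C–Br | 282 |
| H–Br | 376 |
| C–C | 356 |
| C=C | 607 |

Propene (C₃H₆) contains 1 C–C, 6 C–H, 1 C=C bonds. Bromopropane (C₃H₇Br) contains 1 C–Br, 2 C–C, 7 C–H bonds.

Bonds broken (reactants):
  C–C: 1 × 356 = 356
  C–H: 6 × 428 = 2568
  C=C: 1 × 607 = 607
  H–Br: 1 × 376 = 376
  Σ(broken) = 3907 kJ
Bonds formed (products):
  C–Br: 1 × 282 = 282
  C–C: 2 × 356 = 712
  C–H: 7 × 428 = 2996
  Σ(formed) = 3990 kJ
ΔH = Σ(broken) − Σ(formed) = 3907 − 3990 = −83 kJ

ΔH ≈ −83 kJ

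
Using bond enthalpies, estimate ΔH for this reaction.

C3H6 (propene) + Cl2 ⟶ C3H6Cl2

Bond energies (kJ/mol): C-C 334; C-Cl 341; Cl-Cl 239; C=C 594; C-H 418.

Bonds broken (reactants):
  C-C: 1 × 334 = 334
  C-H: 6 × 418 = 2508
  C=C: 1 × 594 = 594
  Cl-Cl: 1 × 239 = 239
  Σ(broken) = 3675 kJ
Bonds formed (products):
  C-C: 2 × 334 = 668
  C-Cl: 2 × 341 = 682
  C-H: 6 × 418 = 2508
  Σ(formed) = 3858 kJ
ΔH = Σ(broken) − Σ(formed) = 3675 − 3858 = −183 kJ

ΔH ≈ −183 kJ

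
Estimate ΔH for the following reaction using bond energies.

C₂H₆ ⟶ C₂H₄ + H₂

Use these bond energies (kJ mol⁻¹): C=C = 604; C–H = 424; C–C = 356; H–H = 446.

ΔH ≈ +154 kJ

Bonds broken (reactants):
  C–C: 1 × 356 = 356
  C–H: 6 × 424 = 2544
  Σ(broken) = 2900 kJ
Bonds formed (products):
  C–H: 4 × 424 = 1696
  C=C: 1 × 604 = 604
  H–H: 1 × 446 = 446
  Σ(formed) = 2746 kJ
ΔH = Σ(broken) − Σ(formed) = 2900 − 2746 = +154 kJ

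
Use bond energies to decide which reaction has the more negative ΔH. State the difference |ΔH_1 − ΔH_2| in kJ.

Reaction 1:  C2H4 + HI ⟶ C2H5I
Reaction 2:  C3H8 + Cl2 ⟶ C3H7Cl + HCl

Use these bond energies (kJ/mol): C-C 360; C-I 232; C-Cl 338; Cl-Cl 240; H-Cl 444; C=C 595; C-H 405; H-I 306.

Reaction 2, by 41 kJ

Reaction 1:
  Bonds broken (reactants):
    C-H: 4 × 405 = 1620
    C=C: 1 × 595 = 595
    H-I: 1 × 306 = 306
    Σ(broken) = 2521 kJ
  Bonds formed (products):
    C-C: 1 × 360 = 360
    C-H: 5 × 405 = 2025
    C-I: 1 × 232 = 232
    Σ(formed) = 2617 kJ
  ΔH_1 = 2521 − 2617 = −96 kJ
Reaction 2:
  Bonds broken (reactants):
    C-C: 2 × 360 = 720
    C-H: 8 × 405 = 3240
    Cl-Cl: 1 × 240 = 240
    Σ(broken) = 4200 kJ
  Bonds formed (products):
    C-C: 2 × 360 = 720
    C-Cl: 1 × 338 = 338
    C-H: 7 × 405 = 2835
    H-Cl: 1 × 444 = 444
    Σ(formed) = 4337 kJ
  ΔH_2 = 4200 − 4337 = −137 kJ
ΔH_1 − ΔH_2 = +41 kJ, so reaction 2 has the more negative ΔH; |ΔH_1 − ΔH_2| = 41 kJ.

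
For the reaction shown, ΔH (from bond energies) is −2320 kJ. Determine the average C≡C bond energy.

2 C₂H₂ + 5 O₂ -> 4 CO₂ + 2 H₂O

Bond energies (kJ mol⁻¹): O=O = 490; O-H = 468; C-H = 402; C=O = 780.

D(C≡C) ≈ 867 kJ/mol

Let D be the C≡C bond energy.
Σ(broken) = 2×D + 4×402 + 5×490 = 4058 + 2D
Σ(formed) = 8×780 + 4×468 = 8112
ΔH = Σ(broken) − Σ(formed) = (4058 + 2D) − (8112) = −4054 + 2D
Setting this equal to −2320 kJ gives 2D = 1734, so D = 867 kJ/mol.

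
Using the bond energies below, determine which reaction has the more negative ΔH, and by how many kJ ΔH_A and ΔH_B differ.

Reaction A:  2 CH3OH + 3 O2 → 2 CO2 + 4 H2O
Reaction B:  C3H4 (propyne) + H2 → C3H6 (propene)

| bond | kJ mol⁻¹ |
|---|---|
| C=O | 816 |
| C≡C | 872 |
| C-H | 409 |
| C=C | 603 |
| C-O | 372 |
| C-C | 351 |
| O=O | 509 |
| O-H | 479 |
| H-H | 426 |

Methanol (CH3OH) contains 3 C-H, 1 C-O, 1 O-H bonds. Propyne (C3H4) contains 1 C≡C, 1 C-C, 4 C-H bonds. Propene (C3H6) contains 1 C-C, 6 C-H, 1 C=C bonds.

Reaction A, by 1290 kJ

Reaction A:
  Bonds broken (reactants):
    C-H: 6 × 409 = 2454
    C-O: 2 × 372 = 744
    O-H: 2 × 479 = 958
    O=O: 3 × 509 = 1527
    Σ(broken) = 5683 kJ
  Bonds formed (products):
    C=O: 4 × 816 = 3264
    O-H: 8 × 479 = 3832
    Σ(formed) = 7096 kJ
  ΔH_A = 5683 − 7096 = −1413 kJ
Reaction B:
  Bonds broken (reactants):
    C≡C: 1 × 872 = 872
    C-C: 1 × 351 = 351
    C-H: 4 × 409 = 1636
    H-H: 1 × 426 = 426
    Σ(broken) = 3285 kJ
  Bonds formed (products):
    C-C: 1 × 351 = 351
    C-H: 6 × 409 = 2454
    C=C: 1 × 603 = 603
    Σ(formed) = 3408 kJ
  ΔH_B = 3285 − 3408 = −123 kJ
ΔH_A − ΔH_B = −1290 kJ, so reaction A has the more negative ΔH; |ΔH_A − ΔH_B| = 1290 kJ.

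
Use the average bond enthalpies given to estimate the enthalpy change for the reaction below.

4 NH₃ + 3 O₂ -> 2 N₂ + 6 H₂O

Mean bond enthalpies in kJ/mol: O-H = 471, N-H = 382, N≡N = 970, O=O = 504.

ΔH ≈ −1496 kJ

Bonds broken (reactants):
  N-H: 12 × 382 = 4584
  O=O: 3 × 504 = 1512
  Σ(broken) = 6096 kJ
Bonds formed (products):
  N≡N: 2 × 970 = 1940
  O-H: 12 × 471 = 5652
  Σ(formed) = 7592 kJ
ΔH = Σ(broken) − Σ(formed) = 6096 − 7592 = −1496 kJ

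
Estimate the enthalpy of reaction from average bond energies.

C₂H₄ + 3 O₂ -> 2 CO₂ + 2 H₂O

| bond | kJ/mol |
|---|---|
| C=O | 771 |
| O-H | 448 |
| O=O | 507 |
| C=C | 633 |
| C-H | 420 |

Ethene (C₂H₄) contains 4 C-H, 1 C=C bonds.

ΔH ≈ −1042 kJ

Bonds broken (reactants):
  C-H: 4 × 420 = 1680
  C=C: 1 × 633 = 633
  O=O: 3 × 507 = 1521
  Σ(broken) = 3834 kJ
Bonds formed (products):
  C=O: 4 × 771 = 3084
  O-H: 4 × 448 = 1792
  Σ(formed) = 4876 kJ
ΔH = Σ(broken) − Σ(formed) = 3834 − 4876 = −1042 kJ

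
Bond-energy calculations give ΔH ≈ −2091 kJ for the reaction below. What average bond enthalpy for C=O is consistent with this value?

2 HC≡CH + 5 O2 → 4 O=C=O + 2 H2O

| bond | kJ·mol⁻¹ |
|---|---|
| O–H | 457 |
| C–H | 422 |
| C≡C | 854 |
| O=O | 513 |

D(C=O) ≈ 778 kJ/mol

Let D be the C=O bond energy.
Σ(broken) = 2×854 + 4×422 + 5×513 = 5961
Σ(formed) = 8×D + 4×457 = 1828 + 8D
ΔH = Σ(broken) − Σ(formed) = (5961) − (1828 + 8D) = +4133 − 8D
Setting this equal to −2091 kJ gives 8D = 6224, so D = 778 kJ/mol.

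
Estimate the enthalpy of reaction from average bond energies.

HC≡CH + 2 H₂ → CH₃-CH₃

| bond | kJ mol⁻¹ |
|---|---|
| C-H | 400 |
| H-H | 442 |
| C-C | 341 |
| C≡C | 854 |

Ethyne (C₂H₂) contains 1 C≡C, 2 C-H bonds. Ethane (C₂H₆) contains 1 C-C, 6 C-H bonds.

Bonds broken (reactants):
  C≡C: 1 × 854 = 854
  C-H: 2 × 400 = 800
  H-H: 2 × 442 = 884
  Σ(broken) = 2538 kJ
Bonds formed (products):
  C-C: 1 × 341 = 341
  C-H: 6 × 400 = 2400
  Σ(formed) = 2741 kJ
ΔH = Σ(broken) − Σ(formed) = 2538 − 2741 = −203 kJ

ΔH ≈ −203 kJ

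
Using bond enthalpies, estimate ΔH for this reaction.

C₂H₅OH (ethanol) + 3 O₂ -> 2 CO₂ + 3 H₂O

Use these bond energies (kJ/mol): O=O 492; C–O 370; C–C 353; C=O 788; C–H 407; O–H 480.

Bonds broken (reactants):
  C–C: 1 × 353 = 353
  C–H: 5 × 407 = 2035
  C–O: 1 × 370 = 370
  O–H: 1 × 480 = 480
  O=O: 3 × 492 = 1476
  Σ(broken) = 4714 kJ
Bonds formed (products):
  C=O: 4 × 788 = 3152
  O–H: 6 × 480 = 2880
  Σ(formed) = 6032 kJ
ΔH = Σ(broken) − Σ(formed) = 4714 − 6032 = −1318 kJ

ΔH ≈ −1318 kJ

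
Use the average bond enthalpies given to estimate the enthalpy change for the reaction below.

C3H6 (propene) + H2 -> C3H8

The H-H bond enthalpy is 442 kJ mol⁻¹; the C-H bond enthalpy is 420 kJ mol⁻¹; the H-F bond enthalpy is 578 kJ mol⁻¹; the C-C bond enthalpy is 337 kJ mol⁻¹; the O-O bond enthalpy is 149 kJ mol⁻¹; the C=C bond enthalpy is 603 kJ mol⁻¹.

Bonds broken (reactants):
  C-C: 1 × 337 = 337
  C-H: 6 × 420 = 2520
  C=C: 1 × 603 = 603
  H-H: 1 × 442 = 442
  Σ(broken) = 3902 kJ
Bonds formed (products):
  C-C: 2 × 337 = 674
  C-H: 8 × 420 = 3360
  Σ(formed) = 4034 kJ
ΔH = Σ(broken) − Σ(formed) = 3902 − 4034 = −132 kJ

ΔH ≈ −132 kJ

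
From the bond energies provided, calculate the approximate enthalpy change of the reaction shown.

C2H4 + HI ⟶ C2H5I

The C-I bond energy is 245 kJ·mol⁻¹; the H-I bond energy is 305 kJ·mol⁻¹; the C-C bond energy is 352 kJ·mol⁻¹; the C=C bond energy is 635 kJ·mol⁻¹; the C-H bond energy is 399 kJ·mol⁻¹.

ΔH ≈ −56 kJ

Bonds broken (reactants):
  C-H: 4 × 399 = 1596
  C=C: 1 × 635 = 635
  H-I: 1 × 305 = 305
  Σ(broken) = 2536 kJ
Bonds formed (products):
  C-C: 1 × 352 = 352
  C-H: 5 × 399 = 1995
  C-I: 1 × 245 = 245
  Σ(formed) = 2592 kJ
ΔH = Σ(broken) − Σ(formed) = 2536 − 2592 = −56 kJ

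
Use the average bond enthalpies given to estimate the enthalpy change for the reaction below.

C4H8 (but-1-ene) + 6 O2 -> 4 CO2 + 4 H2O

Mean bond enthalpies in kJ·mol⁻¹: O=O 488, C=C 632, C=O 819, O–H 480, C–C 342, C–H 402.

ΔH ≈ −2932 kJ

Bonds broken (reactants):
  C–C: 2 × 342 = 684
  C–H: 8 × 402 = 3216
  C=C: 1 × 632 = 632
  O=O: 6 × 488 = 2928
  Σ(broken) = 7460 kJ
Bonds formed (products):
  C=O: 8 × 819 = 6552
  O–H: 8 × 480 = 3840
  Σ(formed) = 10392 kJ
ΔH = Σ(broken) − Σ(formed) = 7460 − 10392 = −2932 kJ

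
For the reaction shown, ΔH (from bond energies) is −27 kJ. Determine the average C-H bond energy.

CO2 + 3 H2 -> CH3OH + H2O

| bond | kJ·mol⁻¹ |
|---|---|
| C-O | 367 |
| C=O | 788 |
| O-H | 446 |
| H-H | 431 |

Let D be the C-H bond energy.
Σ(broken) = 2×788 + 3×431 = 2869
Σ(formed) = 3×D + 1×367 + 3×446 = 1705 + 3D
ΔH = Σ(broken) − Σ(formed) = (2869) − (1705 + 3D) = +1164 − 3D
Setting this equal to −27 kJ gives 3D = 1191, so D = 397 kJ/mol.

D(C-H) ≈ 397 kJ/mol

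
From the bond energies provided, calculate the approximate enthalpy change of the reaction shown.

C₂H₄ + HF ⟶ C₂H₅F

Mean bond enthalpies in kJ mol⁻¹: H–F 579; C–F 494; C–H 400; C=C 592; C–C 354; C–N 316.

Bonds broken (reactants):
  C–H: 4 × 400 = 1600
  C=C: 1 × 592 = 592
  H–F: 1 × 579 = 579
  Σ(broken) = 2771 kJ
Bonds formed (products):
  C–C: 1 × 354 = 354
  C–F: 1 × 494 = 494
  C–H: 5 × 400 = 2000
  Σ(formed) = 2848 kJ
ΔH = Σ(broken) − Σ(formed) = 2771 − 2848 = −77 kJ

ΔH ≈ −77 kJ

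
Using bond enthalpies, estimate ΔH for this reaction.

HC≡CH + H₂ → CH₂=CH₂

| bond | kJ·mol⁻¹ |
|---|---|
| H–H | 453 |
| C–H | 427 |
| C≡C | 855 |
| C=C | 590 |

ΔH ≈ −136 kJ

Bonds broken (reactants):
  C≡C: 1 × 855 = 855
  C–H: 2 × 427 = 854
  H–H: 1 × 453 = 453
  Σ(broken) = 2162 kJ
Bonds formed (products):
  C–H: 4 × 427 = 1708
  C=C: 1 × 590 = 590
  Σ(formed) = 2298 kJ
ΔH = Σ(broken) − Σ(formed) = 2162 − 2298 = −136 kJ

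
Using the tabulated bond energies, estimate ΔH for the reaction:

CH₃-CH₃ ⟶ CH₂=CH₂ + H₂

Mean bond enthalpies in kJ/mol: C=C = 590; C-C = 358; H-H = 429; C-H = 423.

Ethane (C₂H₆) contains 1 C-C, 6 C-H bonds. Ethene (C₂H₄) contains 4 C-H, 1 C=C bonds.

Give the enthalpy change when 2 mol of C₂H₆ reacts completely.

Bonds broken (reactants):
  C-C: 1 × 358 = 358
  C-H: 6 × 423 = 2538
  Σ(broken) = 2896 kJ
Bonds formed (products):
  C-H: 4 × 423 = 1692
  C=C: 1 × 590 = 590
  H-H: 1 × 429 = 429
  Σ(formed) = 2711 kJ
ΔH = Σ(broken) − Σ(formed) = 2896 − 2711 = +185 kJ
For 2× the reaction as written: 2 × (+185) = +370 kJ

ΔH = +370 kJ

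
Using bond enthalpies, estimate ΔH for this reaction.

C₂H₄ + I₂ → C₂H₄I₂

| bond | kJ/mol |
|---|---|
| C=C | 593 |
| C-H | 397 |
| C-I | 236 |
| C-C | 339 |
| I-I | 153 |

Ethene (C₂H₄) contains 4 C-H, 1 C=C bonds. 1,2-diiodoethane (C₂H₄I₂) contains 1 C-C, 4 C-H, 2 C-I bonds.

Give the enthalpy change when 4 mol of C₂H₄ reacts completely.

ΔH = −260 kJ

Bonds broken (reactants):
  C-H: 4 × 397 = 1588
  C=C: 1 × 593 = 593
  I-I: 1 × 153 = 153
  Σ(broken) = 2334 kJ
Bonds formed (products):
  C-C: 1 × 339 = 339
  C-H: 4 × 397 = 1588
  C-I: 2 × 236 = 472
  Σ(formed) = 2399 kJ
ΔH = Σ(broken) − Σ(formed) = 2334 − 2399 = −65 kJ
For 4× the reaction as written: 4 × (−65) = −260 kJ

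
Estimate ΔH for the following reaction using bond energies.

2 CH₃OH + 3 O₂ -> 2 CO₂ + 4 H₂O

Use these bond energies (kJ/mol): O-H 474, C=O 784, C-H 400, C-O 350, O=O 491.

ΔH ≈ −1407 kJ

Bonds broken (reactants):
  C-H: 6 × 400 = 2400
  C-O: 2 × 350 = 700
  O-H: 2 × 474 = 948
  O=O: 3 × 491 = 1473
  Σ(broken) = 5521 kJ
Bonds formed (products):
  C=O: 4 × 784 = 3136
  O-H: 8 × 474 = 3792
  Σ(formed) = 6928 kJ
ΔH = Σ(broken) − Σ(formed) = 5521 − 6928 = −1407 kJ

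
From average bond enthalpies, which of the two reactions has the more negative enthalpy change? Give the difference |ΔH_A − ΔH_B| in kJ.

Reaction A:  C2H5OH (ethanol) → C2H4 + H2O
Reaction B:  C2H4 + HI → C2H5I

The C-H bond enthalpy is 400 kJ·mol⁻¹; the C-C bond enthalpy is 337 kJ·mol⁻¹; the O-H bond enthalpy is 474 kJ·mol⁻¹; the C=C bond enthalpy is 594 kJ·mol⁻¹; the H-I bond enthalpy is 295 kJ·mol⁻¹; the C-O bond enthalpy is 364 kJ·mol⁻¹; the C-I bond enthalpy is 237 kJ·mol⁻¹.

Reaction A:
  Bonds broken (reactants):
    C-C: 1 × 337 = 337
    C-H: 5 × 400 = 2000
    C-O: 1 × 364 = 364
    O-H: 1 × 474 = 474
    Σ(broken) = 3175 kJ
  Bonds formed (products):
    C-H: 4 × 400 = 1600
    C=C: 1 × 594 = 594
    O-H: 2 × 474 = 948
    Σ(formed) = 3142 kJ
  ΔH_A = 3175 − 3142 = +33 kJ
Reaction B:
  Bonds broken (reactants):
    C-H: 4 × 400 = 1600
    C=C: 1 × 594 = 594
    H-I: 1 × 295 = 295
    Σ(broken) = 2489 kJ
  Bonds formed (products):
    C-C: 1 × 337 = 337
    C-H: 5 × 400 = 2000
    C-I: 1 × 237 = 237
    Σ(formed) = 2574 kJ
  ΔH_B = 2489 − 2574 = −85 kJ
ΔH_A − ΔH_B = +118 kJ, so reaction B has the more negative ΔH; |ΔH_A − ΔH_B| = 118 kJ.

Reaction B, by 118 kJ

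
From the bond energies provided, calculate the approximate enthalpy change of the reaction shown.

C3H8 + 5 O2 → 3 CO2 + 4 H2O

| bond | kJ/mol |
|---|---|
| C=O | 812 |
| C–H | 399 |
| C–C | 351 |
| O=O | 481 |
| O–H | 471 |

Bonds broken (reactants):
  C–C: 2 × 351 = 702
  C–H: 8 × 399 = 3192
  O=O: 5 × 481 = 2405
  Σ(broken) = 6299 kJ
Bonds formed (products):
  C=O: 6 × 812 = 4872
  O–H: 8 × 471 = 3768
  Σ(formed) = 8640 kJ
ΔH = Σ(broken) − Σ(formed) = 6299 − 8640 = −2341 kJ

ΔH ≈ −2341 kJ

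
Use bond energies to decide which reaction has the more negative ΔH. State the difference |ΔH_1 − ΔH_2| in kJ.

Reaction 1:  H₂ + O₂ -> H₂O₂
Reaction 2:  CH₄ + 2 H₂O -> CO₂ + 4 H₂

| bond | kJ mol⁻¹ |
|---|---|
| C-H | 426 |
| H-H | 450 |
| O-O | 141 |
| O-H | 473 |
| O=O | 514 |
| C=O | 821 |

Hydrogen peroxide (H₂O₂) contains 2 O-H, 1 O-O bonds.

Reaction 1:
  Bonds broken (reactants):
    H-H: 1 × 450 = 450
    O=O: 1 × 514 = 514
    Σ(broken) = 964 kJ
  Bonds formed (products):
    O-H: 2 × 473 = 946
    O-O: 1 × 141 = 141
    Σ(formed) = 1087 kJ
  ΔH_1 = 964 − 1087 = −123 kJ
Reaction 2:
  Bonds broken (reactants):
    C-H: 4 × 426 = 1704
    O-H: 4 × 473 = 1892
    Σ(broken) = 3596 kJ
  Bonds formed (products):
    C=O: 2 × 821 = 1642
    H-H: 4 × 450 = 1800
    Σ(formed) = 3442 kJ
  ΔH_2 = 3596 − 3442 = +154 kJ
ΔH_1 − ΔH_2 = −277 kJ, so reaction 1 has the more negative ΔH; |ΔH_1 − ΔH_2| = 277 kJ.

Reaction 1, by 277 kJ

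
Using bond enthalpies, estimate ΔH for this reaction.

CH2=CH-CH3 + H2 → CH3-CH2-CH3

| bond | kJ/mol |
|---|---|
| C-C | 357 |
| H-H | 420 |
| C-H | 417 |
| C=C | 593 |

ΔH ≈ −178 kJ

Bonds broken (reactants):
  C-C: 1 × 357 = 357
  C-H: 6 × 417 = 2502
  C=C: 1 × 593 = 593
  H-H: 1 × 420 = 420
  Σ(broken) = 3872 kJ
Bonds formed (products):
  C-C: 2 × 357 = 714
  C-H: 8 × 417 = 3336
  Σ(formed) = 4050 kJ
ΔH = Σ(broken) − Σ(formed) = 3872 − 4050 = −178 kJ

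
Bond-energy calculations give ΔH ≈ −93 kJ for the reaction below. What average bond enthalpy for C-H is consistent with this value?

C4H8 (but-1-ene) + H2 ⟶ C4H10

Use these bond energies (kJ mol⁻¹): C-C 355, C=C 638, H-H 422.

D(C-H) ≈ 399 kJ/mol

Let D be the C-H bond energy.
Σ(broken) = 2×355 + 8×D + 1×638 + 1×422 = 1770 + 8D
Σ(formed) = 3×355 + 10×D = 1065 + 10D
ΔH = Σ(broken) − Σ(formed) = (1770 + 8D) − (1065 + 10D) = +705 − 2D
Setting this equal to −93 kJ gives 2D = 798, so D = 399 kJ/mol.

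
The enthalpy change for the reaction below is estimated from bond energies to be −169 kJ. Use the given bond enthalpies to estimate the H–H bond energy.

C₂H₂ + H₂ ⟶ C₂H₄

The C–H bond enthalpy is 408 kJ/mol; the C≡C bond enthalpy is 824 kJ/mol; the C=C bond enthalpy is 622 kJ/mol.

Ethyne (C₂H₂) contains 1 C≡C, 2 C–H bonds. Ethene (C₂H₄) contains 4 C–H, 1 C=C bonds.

Let D be the H–H bond energy.
Σ(broken) = 1×824 + 2×408 + 1×D = 1640 + D
Σ(formed) = 4×408 + 1×622 = 2254
ΔH = Σ(broken) − Σ(formed) = (1640 + D) − (2254) = −614 + D
Setting this equal to −169 kJ gives D = 445 kJ/mol.

D(H–H) ≈ 445 kJ/mol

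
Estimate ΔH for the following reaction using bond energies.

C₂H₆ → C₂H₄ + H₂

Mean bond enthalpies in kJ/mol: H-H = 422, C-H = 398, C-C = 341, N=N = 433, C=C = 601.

Bonds broken (reactants):
  C-C: 1 × 341 = 341
  C-H: 6 × 398 = 2388
  Σ(broken) = 2729 kJ
Bonds formed (products):
  C-H: 4 × 398 = 1592
  C=C: 1 × 601 = 601
  H-H: 1 × 422 = 422
  Σ(formed) = 2615 kJ
ΔH = Σ(broken) − Σ(formed) = 2729 − 2615 = +114 kJ

ΔH ≈ +114 kJ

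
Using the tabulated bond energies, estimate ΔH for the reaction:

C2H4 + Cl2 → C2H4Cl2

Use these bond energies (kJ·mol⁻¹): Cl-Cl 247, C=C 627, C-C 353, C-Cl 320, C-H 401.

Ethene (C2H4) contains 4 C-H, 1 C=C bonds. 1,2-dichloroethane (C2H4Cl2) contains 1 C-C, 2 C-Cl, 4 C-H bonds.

ΔH ≈ −119 kJ

Bonds broken (reactants):
  C-H: 4 × 401 = 1604
  C=C: 1 × 627 = 627
  Cl-Cl: 1 × 247 = 247
  Σ(broken) = 2478 kJ
Bonds formed (products):
  C-C: 1 × 353 = 353
  C-Cl: 2 × 320 = 640
  C-H: 4 × 401 = 1604
  Σ(formed) = 2597 kJ
ΔH = Σ(broken) − Σ(formed) = 2478 − 2597 = −119 kJ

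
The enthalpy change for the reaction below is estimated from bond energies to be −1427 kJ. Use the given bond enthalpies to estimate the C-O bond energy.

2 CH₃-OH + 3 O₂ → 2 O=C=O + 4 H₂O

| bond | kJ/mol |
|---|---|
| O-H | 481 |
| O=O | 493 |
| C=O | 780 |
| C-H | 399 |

Let D be the C-O bond energy.
Σ(broken) = 6×399 + 2×D + 2×481 + 3×493 = 4835 + 2D
Σ(formed) = 4×780 + 8×481 = 6968
ΔH = Σ(broken) − Σ(formed) = (4835 + 2D) − (6968) = −2133 + 2D
Setting this equal to −1427 kJ gives 2D = 706, so D = 353 kJ/mol.

D(C-O) ≈ 353 kJ/mol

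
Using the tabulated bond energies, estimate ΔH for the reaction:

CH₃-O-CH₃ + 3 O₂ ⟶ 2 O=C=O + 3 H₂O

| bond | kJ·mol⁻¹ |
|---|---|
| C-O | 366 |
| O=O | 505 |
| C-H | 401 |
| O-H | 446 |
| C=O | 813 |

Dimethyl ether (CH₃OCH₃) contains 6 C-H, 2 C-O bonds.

ΔH ≈ −1275 kJ

Bonds broken (reactants):
  C-H: 6 × 401 = 2406
  C-O: 2 × 366 = 732
  O=O: 3 × 505 = 1515
  Σ(broken) = 4653 kJ
Bonds formed (products):
  C=O: 4 × 813 = 3252
  O-H: 6 × 446 = 2676
  Σ(formed) = 5928 kJ
ΔH = Σ(broken) − Σ(formed) = 4653 − 5928 = −1275 kJ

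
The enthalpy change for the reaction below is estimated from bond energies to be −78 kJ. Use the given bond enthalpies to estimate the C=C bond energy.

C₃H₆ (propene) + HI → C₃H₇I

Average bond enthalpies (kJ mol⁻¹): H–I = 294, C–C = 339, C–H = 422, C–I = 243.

Let D be the C=C bond energy.
Σ(broken) = 1×339 + 6×422 + 1×D + 1×294 = 3165 + D
Σ(formed) = 2×339 + 7×422 + 1×243 = 3875
ΔH = Σ(broken) − Σ(formed) = (3165 + D) − (3875) = −710 + D
Setting this equal to −78 kJ gives D = 632 kJ/mol.

D(C=C) ≈ 632 kJ/mol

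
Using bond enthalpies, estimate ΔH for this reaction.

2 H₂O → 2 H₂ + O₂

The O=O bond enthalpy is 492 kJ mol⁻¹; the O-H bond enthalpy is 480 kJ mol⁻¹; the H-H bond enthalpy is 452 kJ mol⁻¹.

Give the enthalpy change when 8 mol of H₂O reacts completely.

ΔH = +2096 kJ

Bonds broken (reactants):
  O-H: 4 × 480 = 1920
  Σ(broken) = 1920 kJ
Bonds formed (products):
  H-H: 2 × 452 = 904
  O=O: 1 × 492 = 492
  Σ(formed) = 1396 kJ
ΔH = Σ(broken) − Σ(formed) = 1920 − 1396 = +524 kJ
For 4× the reaction as written: 4 × (+524) = +2096 kJ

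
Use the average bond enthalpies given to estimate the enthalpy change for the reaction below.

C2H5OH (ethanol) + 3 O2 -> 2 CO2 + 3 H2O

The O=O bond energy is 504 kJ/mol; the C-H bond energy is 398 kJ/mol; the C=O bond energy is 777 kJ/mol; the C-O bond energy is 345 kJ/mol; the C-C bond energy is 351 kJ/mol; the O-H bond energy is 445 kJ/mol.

ΔH ≈ −1135 kJ

Bonds broken (reactants):
  C-C: 1 × 351 = 351
  C-H: 5 × 398 = 1990
  C-O: 1 × 345 = 345
  O-H: 1 × 445 = 445
  O=O: 3 × 504 = 1512
  Σ(broken) = 4643 kJ
Bonds formed (products):
  C=O: 4 × 777 = 3108
  O-H: 6 × 445 = 2670
  Σ(formed) = 5778 kJ
ΔH = Σ(broken) − Σ(formed) = 4643 − 5778 = −1135 kJ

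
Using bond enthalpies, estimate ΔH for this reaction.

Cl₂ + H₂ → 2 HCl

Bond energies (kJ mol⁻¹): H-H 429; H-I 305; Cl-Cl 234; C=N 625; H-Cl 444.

Bonds broken (reactants):
  Cl-Cl: 1 × 234 = 234
  H-H: 1 × 429 = 429
  Σ(broken) = 663 kJ
Bonds formed (products):
  H-Cl: 2 × 444 = 888
  Σ(formed) = 888 kJ
ΔH = Σ(broken) − Σ(formed) = 663 − 888 = −225 kJ

ΔH ≈ −225 kJ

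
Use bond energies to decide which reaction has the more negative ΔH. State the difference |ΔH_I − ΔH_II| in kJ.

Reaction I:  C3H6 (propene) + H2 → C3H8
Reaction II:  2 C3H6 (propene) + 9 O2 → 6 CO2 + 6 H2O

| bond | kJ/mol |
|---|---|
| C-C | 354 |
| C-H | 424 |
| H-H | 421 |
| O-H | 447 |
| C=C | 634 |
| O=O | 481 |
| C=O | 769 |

Reaction I:
  Bonds broken (reactants):
    C-C: 1 × 354 = 354
    C-H: 6 × 424 = 2544
    C=C: 1 × 634 = 634
    H-H: 1 × 421 = 421
    Σ(broken) = 3953 kJ
  Bonds formed (products):
    C-C: 2 × 354 = 708
    C-H: 8 × 424 = 3392
    Σ(formed) = 4100 kJ
  ΔH_I = 3953 − 4100 = −147 kJ
Reaction II:
  Bonds broken (reactants):
    C-C: 2 × 354 = 708
    C-H: 12 × 424 = 5088
    C=C: 2 × 634 = 1268
    O=O: 9 × 481 = 4329
    Σ(broken) = 11393 kJ
  Bonds formed (products):
    C=O: 12 × 769 = 9228
    O-H: 12 × 447 = 5364
    Σ(formed) = 14592 kJ
  ΔH_II = 11393 − 14592 = −3199 kJ
ΔH_I − ΔH_II = +3052 kJ, so reaction II has the more negative ΔH; |ΔH_I − ΔH_II| = 3052 kJ.

Reaction II, by 3052 kJ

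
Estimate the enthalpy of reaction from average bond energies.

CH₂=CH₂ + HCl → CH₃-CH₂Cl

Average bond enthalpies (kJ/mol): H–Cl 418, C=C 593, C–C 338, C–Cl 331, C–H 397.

Bonds broken (reactants):
  C–H: 4 × 397 = 1588
  C=C: 1 × 593 = 593
  H–Cl: 1 × 418 = 418
  Σ(broken) = 2599 kJ
Bonds formed (products):
  C–C: 1 × 338 = 338
  C–Cl: 1 × 331 = 331
  C–H: 5 × 397 = 1985
  Σ(formed) = 2654 kJ
ΔH = Σ(broken) − Σ(formed) = 2599 − 2654 = −55 kJ

ΔH ≈ −55 kJ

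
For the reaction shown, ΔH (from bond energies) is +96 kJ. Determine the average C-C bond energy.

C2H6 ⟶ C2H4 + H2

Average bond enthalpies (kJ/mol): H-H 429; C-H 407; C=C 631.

Let D be the C-C bond energy.
Σ(broken) = 1×D + 6×407 = 2442 + D
Σ(formed) = 4×407 + 1×631 + 1×429 = 2688
ΔH = Σ(broken) − Σ(formed) = (2442 + D) − (2688) = −246 + D
Setting this equal to +96 kJ gives D = 342 kJ/mol.

D(C-C) ≈ 342 kJ/mol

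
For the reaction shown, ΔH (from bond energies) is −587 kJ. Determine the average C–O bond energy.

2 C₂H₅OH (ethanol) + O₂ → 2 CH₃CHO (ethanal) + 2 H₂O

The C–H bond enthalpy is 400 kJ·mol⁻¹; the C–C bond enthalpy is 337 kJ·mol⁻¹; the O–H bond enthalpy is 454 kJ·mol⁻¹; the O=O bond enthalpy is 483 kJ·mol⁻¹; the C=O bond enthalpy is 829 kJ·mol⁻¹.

Let D be the C–O bond energy.
Σ(broken) = 2×337 + 10×400 + 2×D + 2×454 + 1×483 = 6065 + 2D
Σ(formed) = 2×337 + 8×400 + 2×829 + 4×454 = 7348
ΔH = Σ(broken) − Σ(formed) = (6065 + 2D) − (7348) = −1283 + 2D
Setting this equal to −587 kJ gives 2D = 696, so D = 348 kJ/mol.

D(C–O) ≈ 348 kJ/mol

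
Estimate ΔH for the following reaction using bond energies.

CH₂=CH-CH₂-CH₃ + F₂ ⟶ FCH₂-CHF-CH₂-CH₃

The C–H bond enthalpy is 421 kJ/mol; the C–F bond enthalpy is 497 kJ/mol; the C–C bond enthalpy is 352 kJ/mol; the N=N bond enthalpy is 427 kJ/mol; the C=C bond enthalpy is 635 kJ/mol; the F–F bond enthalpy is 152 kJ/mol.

Bonds broken (reactants):
  C–C: 2 × 352 = 704
  C–H: 8 × 421 = 3368
  C=C: 1 × 635 = 635
  F–F: 1 × 152 = 152
  Σ(broken) = 4859 kJ
Bonds formed (products):
  C–C: 3 × 352 = 1056
  C–F: 2 × 497 = 994
  C–H: 8 × 421 = 3368
  Σ(formed) = 5418 kJ
ΔH = Σ(broken) − Σ(formed) = 4859 − 5418 = −559 kJ

ΔH ≈ −559 kJ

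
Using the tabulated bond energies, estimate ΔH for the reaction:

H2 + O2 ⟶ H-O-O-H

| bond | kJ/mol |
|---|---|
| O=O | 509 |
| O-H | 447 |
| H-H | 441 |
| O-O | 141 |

ΔH ≈ −85 kJ

Bonds broken (reactants):
  H-H: 1 × 441 = 441
  O=O: 1 × 509 = 509
  Σ(broken) = 950 kJ
Bonds formed (products):
  O-H: 2 × 447 = 894
  O-O: 1 × 141 = 141
  Σ(formed) = 1035 kJ
ΔH = Σ(broken) − Σ(formed) = 950 − 1035 = −85 kJ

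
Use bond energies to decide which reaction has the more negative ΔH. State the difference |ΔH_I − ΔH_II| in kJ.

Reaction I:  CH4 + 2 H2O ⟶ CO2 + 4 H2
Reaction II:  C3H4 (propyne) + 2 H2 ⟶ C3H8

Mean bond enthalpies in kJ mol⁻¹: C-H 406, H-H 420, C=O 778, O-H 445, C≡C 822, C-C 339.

Reaction I:
  Bonds broken (reactants):
    C-H: 4 × 406 = 1624
    O-H: 4 × 445 = 1780
    Σ(broken) = 3404 kJ
  Bonds formed (products):
    C=O: 2 × 778 = 1556
    H-H: 4 × 420 = 1680
    Σ(formed) = 3236 kJ
  ΔH_I = 3404 − 3236 = +168 kJ
Reaction II:
  Bonds broken (reactants):
    C≡C: 1 × 822 = 822
    C-C: 1 × 339 = 339
    C-H: 4 × 406 = 1624
    H-H: 2 × 420 = 840
    Σ(broken) = 3625 kJ
  Bonds formed (products):
    C-C: 2 × 339 = 678
    C-H: 8 × 406 = 3248
    Σ(formed) = 3926 kJ
  ΔH_II = 3625 − 3926 = −301 kJ
ΔH_I − ΔH_II = +469 kJ, so reaction II has the more negative ΔH; |ΔH_I − ΔH_II| = 469 kJ.

Reaction II, by 469 kJ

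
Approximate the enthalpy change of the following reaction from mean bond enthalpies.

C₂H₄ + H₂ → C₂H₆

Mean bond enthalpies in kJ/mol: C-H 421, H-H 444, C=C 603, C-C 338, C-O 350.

Bonds broken (reactants):
  C-H: 4 × 421 = 1684
  C=C: 1 × 603 = 603
  H-H: 1 × 444 = 444
  Σ(broken) = 2731 kJ
Bonds formed (products):
  C-C: 1 × 338 = 338
  C-H: 6 × 421 = 2526
  Σ(formed) = 2864 kJ
ΔH = Σ(broken) − Σ(formed) = 2731 − 2864 = −133 kJ

ΔH ≈ −133 kJ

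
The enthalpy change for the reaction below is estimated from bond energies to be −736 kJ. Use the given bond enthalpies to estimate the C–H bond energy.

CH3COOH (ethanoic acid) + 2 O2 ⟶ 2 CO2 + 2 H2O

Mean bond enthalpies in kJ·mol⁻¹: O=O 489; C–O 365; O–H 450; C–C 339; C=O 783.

Let D be the C–H bond energy.
Σ(broken) = 1×339 + 3×D + 1×365 + 1×783 + 1×450 + 2×489 = 2915 + 3D
Σ(formed) = 4×783 + 4×450 = 4932
ΔH = Σ(broken) − Σ(formed) = (2915 + 3D) − (4932) = −2017 + 3D
Setting this equal to −736 kJ gives 3D = 1281, so D = 427 kJ/mol.

D(C–H) ≈ 427 kJ/mol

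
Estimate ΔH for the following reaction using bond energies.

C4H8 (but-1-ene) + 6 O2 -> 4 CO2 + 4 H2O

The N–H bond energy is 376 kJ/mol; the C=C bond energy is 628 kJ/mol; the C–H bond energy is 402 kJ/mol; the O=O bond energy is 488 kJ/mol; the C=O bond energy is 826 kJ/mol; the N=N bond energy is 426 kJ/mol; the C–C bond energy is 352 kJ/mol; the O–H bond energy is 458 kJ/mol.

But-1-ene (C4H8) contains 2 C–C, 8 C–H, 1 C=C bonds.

ΔH ≈ −2796 kJ

Bonds broken (reactants):
  C–C: 2 × 352 = 704
  C–H: 8 × 402 = 3216
  C=C: 1 × 628 = 628
  O=O: 6 × 488 = 2928
  Σ(broken) = 7476 kJ
Bonds formed (products):
  C=O: 8 × 826 = 6608
  O–H: 8 × 458 = 3664
  Σ(formed) = 10272 kJ
ΔH = Σ(broken) − Σ(formed) = 7476 − 10272 = −2796 kJ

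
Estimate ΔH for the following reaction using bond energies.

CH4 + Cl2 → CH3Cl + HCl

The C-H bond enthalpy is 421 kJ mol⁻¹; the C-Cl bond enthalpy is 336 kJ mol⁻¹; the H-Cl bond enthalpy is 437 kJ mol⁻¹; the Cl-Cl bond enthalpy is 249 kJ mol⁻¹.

ΔH ≈ −103 kJ

Bonds broken (reactants):
  C-H: 4 × 421 = 1684
  Cl-Cl: 1 × 249 = 249
  Σ(broken) = 1933 kJ
Bonds formed (products):
  C-Cl: 1 × 336 = 336
  C-H: 3 × 421 = 1263
  H-Cl: 1 × 437 = 437
  Σ(formed) = 2036 kJ
ΔH = Σ(broken) − Σ(formed) = 1933 − 2036 = −103 kJ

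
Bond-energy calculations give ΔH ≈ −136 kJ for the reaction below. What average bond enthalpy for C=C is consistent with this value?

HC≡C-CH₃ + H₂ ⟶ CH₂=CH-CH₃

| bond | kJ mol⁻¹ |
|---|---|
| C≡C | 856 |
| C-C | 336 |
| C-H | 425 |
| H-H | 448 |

Let D be the C=C bond energy.
Σ(broken) = 1×856 + 1×336 + 4×425 + 1×448 = 3340
Σ(formed) = 1×336 + 6×425 + 1×D = 2886 + D
ΔH = Σ(broken) − Σ(formed) = (3340) − (2886 + D) = +454 − D
Setting this equal to −136 kJ gives D = 590 kJ/mol.

D(C=C) ≈ 590 kJ/mol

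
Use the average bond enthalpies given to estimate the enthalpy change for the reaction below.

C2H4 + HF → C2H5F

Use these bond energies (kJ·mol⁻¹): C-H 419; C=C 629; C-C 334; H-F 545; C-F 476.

ΔH ≈ −55 kJ

Bonds broken (reactants):
  C-H: 4 × 419 = 1676
  C=C: 1 × 629 = 629
  H-F: 1 × 545 = 545
  Σ(broken) = 2850 kJ
Bonds formed (products):
  C-C: 1 × 334 = 334
  C-F: 1 × 476 = 476
  C-H: 5 × 419 = 2095
  Σ(formed) = 2905 kJ
ΔH = Σ(broken) − Σ(formed) = 2850 − 2905 = −55 kJ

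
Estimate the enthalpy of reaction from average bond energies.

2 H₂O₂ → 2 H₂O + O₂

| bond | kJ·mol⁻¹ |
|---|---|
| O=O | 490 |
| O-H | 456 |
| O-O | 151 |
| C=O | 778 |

ΔH ≈ −188 kJ

Bonds broken (reactants):
  O-H: 4 × 456 = 1824
  O-O: 2 × 151 = 302
  Σ(broken) = 2126 kJ
Bonds formed (products):
  O-H: 4 × 456 = 1824
  O=O: 1 × 490 = 490
  Σ(formed) = 2314 kJ
ΔH = Σ(broken) − Σ(formed) = 2126 − 2314 = −188 kJ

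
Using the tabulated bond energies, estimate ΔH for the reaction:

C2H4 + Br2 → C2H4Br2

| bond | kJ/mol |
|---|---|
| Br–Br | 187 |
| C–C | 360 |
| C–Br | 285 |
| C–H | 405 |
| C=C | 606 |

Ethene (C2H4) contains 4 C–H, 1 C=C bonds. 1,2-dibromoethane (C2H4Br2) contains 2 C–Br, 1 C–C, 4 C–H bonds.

Bonds broken (reactants):
  Br–Br: 1 × 187 = 187
  C–H: 4 × 405 = 1620
  C=C: 1 × 606 = 606
  Σ(broken) = 2413 kJ
Bonds formed (products):
  C–Br: 2 × 285 = 570
  C–C: 1 × 360 = 360
  C–H: 4 × 405 = 1620
  Σ(formed) = 2550 kJ
ΔH = Σ(broken) − Σ(formed) = 2413 − 2550 = −137 kJ

ΔH ≈ −137 kJ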